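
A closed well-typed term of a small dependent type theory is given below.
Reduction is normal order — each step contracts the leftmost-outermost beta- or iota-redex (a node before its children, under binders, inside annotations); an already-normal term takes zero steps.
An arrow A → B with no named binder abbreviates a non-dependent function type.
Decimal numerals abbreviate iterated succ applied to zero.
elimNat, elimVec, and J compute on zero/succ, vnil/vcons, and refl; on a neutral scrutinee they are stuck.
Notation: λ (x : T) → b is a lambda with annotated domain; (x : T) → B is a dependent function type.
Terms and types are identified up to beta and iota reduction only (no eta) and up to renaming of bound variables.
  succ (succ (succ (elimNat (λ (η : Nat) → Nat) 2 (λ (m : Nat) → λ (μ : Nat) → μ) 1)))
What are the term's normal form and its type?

reduced normal form:
  5
type:
  Nat


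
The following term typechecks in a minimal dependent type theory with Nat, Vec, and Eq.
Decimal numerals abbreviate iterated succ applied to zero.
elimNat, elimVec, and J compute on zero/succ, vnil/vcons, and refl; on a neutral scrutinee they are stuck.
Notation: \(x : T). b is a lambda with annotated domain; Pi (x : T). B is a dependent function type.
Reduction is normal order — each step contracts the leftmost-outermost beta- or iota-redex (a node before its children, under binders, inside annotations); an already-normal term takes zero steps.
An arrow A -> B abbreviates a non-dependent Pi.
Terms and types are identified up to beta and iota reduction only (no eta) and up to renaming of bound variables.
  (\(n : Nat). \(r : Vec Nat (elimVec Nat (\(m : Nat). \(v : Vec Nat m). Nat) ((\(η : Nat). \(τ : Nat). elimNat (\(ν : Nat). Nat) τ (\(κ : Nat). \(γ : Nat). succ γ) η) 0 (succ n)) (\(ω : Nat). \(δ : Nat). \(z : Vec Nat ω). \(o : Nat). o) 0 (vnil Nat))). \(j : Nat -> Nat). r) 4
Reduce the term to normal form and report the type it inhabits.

normal form:
  \(n : Vec Nat 5). \(r : Nat -> Nat). n
type:
  Vec Nat 5 -> (Nat -> Nat) -> Vec Nat 5
observation: the leftmost-outermost redex is a beta-redex, and normalization takes 5 steps.


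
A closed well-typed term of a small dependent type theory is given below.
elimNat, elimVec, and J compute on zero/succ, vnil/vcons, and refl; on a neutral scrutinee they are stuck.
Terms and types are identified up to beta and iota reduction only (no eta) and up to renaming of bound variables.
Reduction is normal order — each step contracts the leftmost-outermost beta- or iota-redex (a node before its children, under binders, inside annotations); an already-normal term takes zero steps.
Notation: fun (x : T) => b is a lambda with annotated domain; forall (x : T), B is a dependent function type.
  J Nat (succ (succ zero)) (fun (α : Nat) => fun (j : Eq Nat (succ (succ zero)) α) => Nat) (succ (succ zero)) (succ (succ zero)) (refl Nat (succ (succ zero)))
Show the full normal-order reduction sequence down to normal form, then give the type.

reduction (normal order):
  J Nat (succ (succ zero)) (fun (α : Nat) => fun (j : Eq Nat (succ (succ zero)) α) => Nat) (succ (succ zero)) (succ (succ zero)) (refl Nat (succ (succ zero)))
  ~> succ (succ zero)
type:
  Nat


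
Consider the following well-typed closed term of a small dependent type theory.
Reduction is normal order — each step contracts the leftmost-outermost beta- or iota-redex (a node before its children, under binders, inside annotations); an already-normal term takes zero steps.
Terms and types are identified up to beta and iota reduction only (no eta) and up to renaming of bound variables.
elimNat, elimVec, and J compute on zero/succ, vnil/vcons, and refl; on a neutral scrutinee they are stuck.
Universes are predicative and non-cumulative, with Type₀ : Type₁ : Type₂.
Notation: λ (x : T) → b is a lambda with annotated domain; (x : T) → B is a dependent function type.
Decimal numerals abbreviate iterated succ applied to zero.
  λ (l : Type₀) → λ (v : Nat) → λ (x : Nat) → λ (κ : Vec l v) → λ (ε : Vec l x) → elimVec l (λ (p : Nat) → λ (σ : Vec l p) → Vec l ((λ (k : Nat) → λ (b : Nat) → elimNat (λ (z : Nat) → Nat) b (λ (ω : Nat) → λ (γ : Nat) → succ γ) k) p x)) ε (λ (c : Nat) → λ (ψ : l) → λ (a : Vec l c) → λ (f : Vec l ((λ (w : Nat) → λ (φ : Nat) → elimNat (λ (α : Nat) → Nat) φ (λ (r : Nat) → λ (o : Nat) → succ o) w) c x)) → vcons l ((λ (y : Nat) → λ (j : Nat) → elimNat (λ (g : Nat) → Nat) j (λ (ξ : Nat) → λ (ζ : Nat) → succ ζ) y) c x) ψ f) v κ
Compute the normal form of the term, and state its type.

reduced normal form:
  λ (l : Type₀) → λ (v : Nat) → λ (x : Nat) → λ (κ : Vec l v) → λ (ε : Vec l x) → elimVec l (λ (p : Nat) → λ (σ : Vec l p) → Vec l (elimNat (λ (k : Nat) → Nat) x (λ (b : Nat) → λ (z : Nat) → succ z) p)) ε (λ (ω : Nat) → λ (γ : l) → λ (c : Vec l ω) → λ (ψ : Vec l (elimNat (λ (a : Nat) → Nat) x (λ (f : Nat) → λ (w : Nat) → succ w) ω)) → vcons l (elimNat (λ (φ : Nat) → Nat) x (λ (α : Nat) → λ (r : Nat) → succ r) ω) γ ψ) v κ
type:
  (l : Type₀) → (v : Nat) → (x : Nat) → (κ : Vec l v) → (ε : Vec l x) → Vec l (elimNat (λ (p : Nat) → Nat) x (λ (σ : Nat) → λ (k : Nat) → succ k) v)


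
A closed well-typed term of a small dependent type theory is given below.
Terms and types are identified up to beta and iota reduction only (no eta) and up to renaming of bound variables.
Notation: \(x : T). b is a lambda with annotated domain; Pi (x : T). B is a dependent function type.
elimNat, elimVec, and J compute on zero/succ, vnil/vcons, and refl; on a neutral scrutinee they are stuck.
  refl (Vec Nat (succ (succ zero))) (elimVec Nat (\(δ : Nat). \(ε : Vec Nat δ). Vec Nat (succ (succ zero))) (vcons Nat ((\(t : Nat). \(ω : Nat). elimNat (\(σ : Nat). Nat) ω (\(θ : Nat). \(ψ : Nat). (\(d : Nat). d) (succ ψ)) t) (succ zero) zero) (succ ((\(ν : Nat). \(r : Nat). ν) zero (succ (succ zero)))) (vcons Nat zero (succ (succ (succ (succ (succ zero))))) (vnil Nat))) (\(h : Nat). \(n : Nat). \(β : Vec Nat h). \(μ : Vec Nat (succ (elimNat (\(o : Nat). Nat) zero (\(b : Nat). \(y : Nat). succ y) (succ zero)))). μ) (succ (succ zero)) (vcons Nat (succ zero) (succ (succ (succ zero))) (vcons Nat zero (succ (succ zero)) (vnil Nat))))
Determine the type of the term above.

the term's type:
  Eq (Vec Nat (succ (succ zero))) (vcons Nat (succ zero) (succ zero) (vcons Nat zero (succ (succ (succ (succ (succ zero))))) (vnil Nat))) (vcons Nat (succ zero) (succ zero) (vcons Nat zero (succ (succ (succ (succ (succ zero))))) (vnil Nat)))


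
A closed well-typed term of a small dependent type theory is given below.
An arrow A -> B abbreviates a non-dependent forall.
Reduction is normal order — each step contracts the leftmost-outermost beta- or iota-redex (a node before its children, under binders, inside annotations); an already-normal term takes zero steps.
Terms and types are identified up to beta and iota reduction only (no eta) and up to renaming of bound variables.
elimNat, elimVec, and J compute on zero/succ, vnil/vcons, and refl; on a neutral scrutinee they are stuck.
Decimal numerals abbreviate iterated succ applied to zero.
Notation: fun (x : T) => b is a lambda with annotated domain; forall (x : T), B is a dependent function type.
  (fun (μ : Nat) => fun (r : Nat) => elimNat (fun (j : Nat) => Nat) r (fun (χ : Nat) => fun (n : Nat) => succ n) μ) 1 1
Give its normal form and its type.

reduced normal form:
  2
inferred type:
  Nat
observation: 6 normal-order steps separate the term from its normal form.


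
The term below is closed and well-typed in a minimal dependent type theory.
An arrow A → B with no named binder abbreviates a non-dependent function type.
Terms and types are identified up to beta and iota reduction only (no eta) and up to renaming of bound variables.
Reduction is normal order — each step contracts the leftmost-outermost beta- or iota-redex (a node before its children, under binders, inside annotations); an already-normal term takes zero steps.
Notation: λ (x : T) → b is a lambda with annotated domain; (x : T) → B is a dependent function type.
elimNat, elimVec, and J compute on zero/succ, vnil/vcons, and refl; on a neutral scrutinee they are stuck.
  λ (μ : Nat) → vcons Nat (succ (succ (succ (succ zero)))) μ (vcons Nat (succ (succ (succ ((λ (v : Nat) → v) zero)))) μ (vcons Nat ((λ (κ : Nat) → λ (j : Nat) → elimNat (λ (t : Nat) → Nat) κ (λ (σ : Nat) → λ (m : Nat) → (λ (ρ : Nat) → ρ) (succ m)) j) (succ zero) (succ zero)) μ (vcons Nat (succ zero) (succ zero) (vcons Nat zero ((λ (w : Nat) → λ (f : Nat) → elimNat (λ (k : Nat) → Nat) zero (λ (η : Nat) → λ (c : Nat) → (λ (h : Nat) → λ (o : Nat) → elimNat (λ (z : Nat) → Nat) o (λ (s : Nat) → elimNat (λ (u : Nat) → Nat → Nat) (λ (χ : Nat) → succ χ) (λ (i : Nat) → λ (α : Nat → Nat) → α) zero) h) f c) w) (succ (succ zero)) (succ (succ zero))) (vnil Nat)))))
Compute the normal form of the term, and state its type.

reduced normal form:
  λ (μ : Nat) → vcons Nat (succ (succ (succ (succ zero)))) μ (vcons Nat (succ (succ (succ zero))) μ (vcons Nat (succ (succ zero)) μ (vcons Nat (succ zero) (succ zero) (vcons Nat zero (succ (succ (succ (succ zero)))) (vnil Nat)))))
the term's type:
  Nat → Vec Nat (succ (succ (succ (succ (succ zero)))))
observation: 39 normal-order steps normalize the term, beginning with a beta-redex.


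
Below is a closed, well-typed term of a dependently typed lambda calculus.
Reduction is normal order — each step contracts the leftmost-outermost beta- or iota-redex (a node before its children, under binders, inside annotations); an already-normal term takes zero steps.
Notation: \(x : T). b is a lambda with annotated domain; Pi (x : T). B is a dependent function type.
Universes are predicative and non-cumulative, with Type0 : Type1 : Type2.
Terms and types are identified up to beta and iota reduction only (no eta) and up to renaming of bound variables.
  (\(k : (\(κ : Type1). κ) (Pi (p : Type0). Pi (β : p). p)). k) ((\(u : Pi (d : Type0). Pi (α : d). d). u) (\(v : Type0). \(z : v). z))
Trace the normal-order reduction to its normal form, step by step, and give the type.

normal-order reduction:
  (\(k : (\(κ : Type1). κ) (Pi (p : Type0). Pi (β : p). p)). k) ((\(u : Pi (d : Type0). Pi (α : d). d). u) (\(v : Type0). \(z : v). z))
  ~> (\(k : Pi (κ : Type0). Pi (p : κ). κ). k) (\(β : Type0). \(u : β). u)
  ~> \(k : Type0). \(κ : k). κ
the term's type:
  Pi (k : Type0). Pi (κ : k). k


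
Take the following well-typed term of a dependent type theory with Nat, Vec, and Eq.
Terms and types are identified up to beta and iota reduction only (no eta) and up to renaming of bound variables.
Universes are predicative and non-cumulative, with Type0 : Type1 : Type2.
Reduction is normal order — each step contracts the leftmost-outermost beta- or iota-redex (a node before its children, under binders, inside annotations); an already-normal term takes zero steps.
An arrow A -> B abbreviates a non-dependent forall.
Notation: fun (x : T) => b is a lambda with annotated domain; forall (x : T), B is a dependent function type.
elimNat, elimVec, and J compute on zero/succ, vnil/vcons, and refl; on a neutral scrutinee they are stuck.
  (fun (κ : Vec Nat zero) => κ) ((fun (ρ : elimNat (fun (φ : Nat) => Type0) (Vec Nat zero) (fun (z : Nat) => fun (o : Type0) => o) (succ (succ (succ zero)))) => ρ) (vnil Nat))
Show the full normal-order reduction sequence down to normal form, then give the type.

reduction (normal order):
  (fun (κ : Vec Nat zero) => κ) ((fun (ρ : elimNat (fun (φ : Nat) => Type0) (Vec Nat zero) (fun (z : Nat) => fun (o : Type0) => o) (succ (succ (succ zero)))) => ρ) (vnil Nat))
  ~> (fun (κ : elimNat (fun (ρ : Nat) => Type0) (Vec Nat zero) (fun (φ : Nat) => fun (z : Type0) => z) (succ (succ (succ zero)))) => κ) (vnil Nat)
  ~> vnil Nat
type:
  Vec Nat zero


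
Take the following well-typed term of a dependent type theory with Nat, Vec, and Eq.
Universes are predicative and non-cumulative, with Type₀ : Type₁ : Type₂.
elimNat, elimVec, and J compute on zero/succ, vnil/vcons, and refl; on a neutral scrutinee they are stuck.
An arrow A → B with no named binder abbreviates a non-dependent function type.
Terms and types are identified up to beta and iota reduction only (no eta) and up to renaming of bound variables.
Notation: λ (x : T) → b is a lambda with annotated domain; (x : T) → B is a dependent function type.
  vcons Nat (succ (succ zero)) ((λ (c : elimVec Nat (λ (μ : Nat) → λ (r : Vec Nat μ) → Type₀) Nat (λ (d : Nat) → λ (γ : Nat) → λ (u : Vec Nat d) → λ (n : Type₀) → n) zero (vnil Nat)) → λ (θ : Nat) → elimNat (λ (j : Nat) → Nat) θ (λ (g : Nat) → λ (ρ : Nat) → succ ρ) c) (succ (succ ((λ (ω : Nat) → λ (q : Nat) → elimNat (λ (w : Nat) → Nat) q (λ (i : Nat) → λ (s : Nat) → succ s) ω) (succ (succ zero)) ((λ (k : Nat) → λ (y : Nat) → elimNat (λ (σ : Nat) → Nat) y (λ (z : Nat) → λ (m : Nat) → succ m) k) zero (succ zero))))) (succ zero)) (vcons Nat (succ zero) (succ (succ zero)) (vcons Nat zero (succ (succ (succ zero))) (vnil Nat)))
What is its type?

type:
  Vec Nat (succ (succ (succ zero)))


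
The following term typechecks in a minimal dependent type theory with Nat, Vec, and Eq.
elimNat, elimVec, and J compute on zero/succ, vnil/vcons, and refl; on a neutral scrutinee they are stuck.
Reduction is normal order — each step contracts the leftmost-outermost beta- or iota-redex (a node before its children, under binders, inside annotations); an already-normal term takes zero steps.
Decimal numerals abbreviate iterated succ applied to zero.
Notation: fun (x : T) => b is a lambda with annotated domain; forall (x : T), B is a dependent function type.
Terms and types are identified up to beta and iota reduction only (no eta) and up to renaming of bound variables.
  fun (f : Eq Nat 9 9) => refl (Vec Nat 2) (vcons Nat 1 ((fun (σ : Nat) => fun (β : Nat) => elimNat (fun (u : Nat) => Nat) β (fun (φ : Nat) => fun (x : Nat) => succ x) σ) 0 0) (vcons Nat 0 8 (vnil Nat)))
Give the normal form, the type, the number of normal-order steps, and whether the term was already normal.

reduced normal form:
  fun (f : Eq Nat 9 9) => refl (Vec Nat 2) (vcons Nat 1 0 (vcons Nat 0 8 (vnil Nat)))
inferred type:
  forall (f : Eq Nat 9 9), Eq (Vec Nat 2) (vcons Nat 1 0 (vcons Nat 0 8 (vnil Nat))) (vcons Nat 1 0 (vcons Nat 0 8 (vnil Nat)))
normal-order step count: 3
already normal: no
first contracted redex: a beta-redex


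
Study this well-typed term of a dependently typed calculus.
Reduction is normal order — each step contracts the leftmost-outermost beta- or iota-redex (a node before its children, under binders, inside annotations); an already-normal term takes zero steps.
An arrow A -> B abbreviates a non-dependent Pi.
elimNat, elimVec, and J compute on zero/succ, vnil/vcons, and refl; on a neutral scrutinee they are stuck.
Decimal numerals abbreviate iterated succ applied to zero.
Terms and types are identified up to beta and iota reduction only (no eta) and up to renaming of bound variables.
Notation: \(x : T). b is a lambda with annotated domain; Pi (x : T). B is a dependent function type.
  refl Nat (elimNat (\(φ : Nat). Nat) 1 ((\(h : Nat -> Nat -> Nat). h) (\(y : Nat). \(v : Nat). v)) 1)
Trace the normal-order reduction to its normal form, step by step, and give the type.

normal-order reduction sequence:
  refl Nat (elimNat (\(φ : Nat). Nat) 1 ((\(h : Nat -> Nat -> Nat). h) (\(y : Nat). \(v : Nat). v)) 1)
  ~> refl Nat ((\(φ : Nat -> Nat -> Nat). φ) (\(h : Nat). \(y : Nat). y) 0 (elimNat (\(v : Nat). Nat) 1 ((\(ε : Nat -> Nat -> Nat). ε) (\(p : Nat). \(ν : Nat). ν)) 0))
  ~> refl Nat ((\(φ : Nat). \(h : Nat). h) 0 (elimNat (\(y : Nat). Nat) 1 ((\(v : Nat -> Nat -> Nat). v) (\(ε : Nat). \(p : Nat). p)) 0))
  ~> refl Nat ((\(φ : Nat). φ) (elimNat (\(h : Nat). Nat) 1 ((\(y : Nat -> Nat -> Nat). y) (\(v : Nat). \(ε : Nat). ε)) 0))
  ~> refl Nat (elimNat (\(φ : Nat). Nat) 1 ((\(h : Nat -> Nat -> Nat). h) (\(y : Nat). \(v : Nat). v)) 0)
  ~> refl Nat 1
inferred type:
  Eq Nat 1 1


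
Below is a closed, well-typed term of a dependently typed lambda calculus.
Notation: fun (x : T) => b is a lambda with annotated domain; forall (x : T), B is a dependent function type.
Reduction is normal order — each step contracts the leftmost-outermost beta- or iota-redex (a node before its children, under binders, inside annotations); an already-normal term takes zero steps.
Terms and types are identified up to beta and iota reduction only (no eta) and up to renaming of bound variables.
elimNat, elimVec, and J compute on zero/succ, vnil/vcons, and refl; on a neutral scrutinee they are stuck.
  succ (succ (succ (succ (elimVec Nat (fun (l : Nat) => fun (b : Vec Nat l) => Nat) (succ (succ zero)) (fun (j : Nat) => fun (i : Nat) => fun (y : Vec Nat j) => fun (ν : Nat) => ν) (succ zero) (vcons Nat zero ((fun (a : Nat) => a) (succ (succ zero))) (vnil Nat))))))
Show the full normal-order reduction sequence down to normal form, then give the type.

normal-order reduction:
  succ (succ (succ (succ (elimVec Nat (fun (l : Nat) => fun (b : Vec Nat l) => Nat) (succ (succ zero)) (fun (j : Nat) => fun (i : Nat) => fun (y : Vec Nat j) => fun (ν : Nat) => ν) (succ zero) (vcons Nat zero ((fun (a : Nat) => a) (succ (succ zero))) (vnil Nat))))))
  ~> succ (succ (succ (succ ((fun (l : Nat) => fun (b : Nat) => fun (j : Vec Nat l) => fun (i : Nat) => i) zero ((fun (y : Nat) => y) (succ (succ zero))) (vnil Nat) (elimVec Nat (fun (ν : Nat) => fun (a : Vec Nat ν) => Nat) (succ (succ zero)) (fun (w : Nat) => fun (θ : Nat) => fun (δ : Vec Nat w) => fun (u : Nat) => u) zero (vnil Nat))))))
  ~> succ (succ (succ (succ ((fun (l : Nat) => fun (b : Vec Nat zero) => fun (j : Nat) => j) ((fun (i : Nat) => i) (succ (succ zero))) (vnil Nat) (elimVec Nat (fun (y : Nat) => fun (ν : Vec Nat y) => Nat) (succ (succ zero)) (fun (a : Nat) => fun (w : Nat) => fun (θ : Vec Nat a) => fun (δ : Nat) => δ) zero (vnil Nat))))))
  ~> succ (succ (succ (succ ((fun (l : Vec Nat zero) => fun (b : Nat) => b) (vnil Nat) (elimVec Nat (fun (j : Nat) => fun (i : Vec Nat j) => Nat) (succ (succ zero)) (fun (y : Nat) => fun (ν : Nat) => fun (a : Vec Nat y) => fun (w : Nat) => w) zero (vnil Nat))))))
  ~> succ (succ (succ (succ ((fun (l : Nat) => l) (elimVec Nat (fun (b : Nat) => fun (j : Vec Nat b) => Nat) (succ (succ zero)) (fun (i : Nat) => fun (y : Nat) => fun (ν : Vec Nat i) => fun (a : Nat) => a) zero (vnil Nat))))))
  ~> succ (succ (succ (succ (elimVec Nat (fun (l : Nat) => fun (b : Vec Nat l) => Nat) (succ (succ zero)) (fun (j : Nat) => fun (i : Nat) => fun (y : Vec Nat j) => fun (ν : Nat) => ν) zero (vnil Nat)))))
  ~> succ (succ (succ (succ (succ (succ zero)))))
inferred type:
  Nat


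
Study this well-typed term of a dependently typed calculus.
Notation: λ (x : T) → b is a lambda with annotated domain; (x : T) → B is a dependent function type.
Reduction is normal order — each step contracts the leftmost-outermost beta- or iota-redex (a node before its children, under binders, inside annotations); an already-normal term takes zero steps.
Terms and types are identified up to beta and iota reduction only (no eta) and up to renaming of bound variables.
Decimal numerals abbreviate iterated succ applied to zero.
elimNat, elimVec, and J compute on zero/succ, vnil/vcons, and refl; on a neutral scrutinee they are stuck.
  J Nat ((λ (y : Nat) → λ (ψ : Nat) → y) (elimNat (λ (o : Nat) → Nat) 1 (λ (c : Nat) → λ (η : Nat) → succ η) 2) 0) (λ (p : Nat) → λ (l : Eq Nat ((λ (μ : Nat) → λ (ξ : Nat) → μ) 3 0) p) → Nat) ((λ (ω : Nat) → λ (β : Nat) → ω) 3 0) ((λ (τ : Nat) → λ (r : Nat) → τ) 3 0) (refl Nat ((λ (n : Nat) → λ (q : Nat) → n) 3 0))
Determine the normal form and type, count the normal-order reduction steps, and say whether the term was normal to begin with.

normal form:
  3
the term's type:
  Nat
normal-order step count: 3
term was already normal: no
first redex: a J iota-redex


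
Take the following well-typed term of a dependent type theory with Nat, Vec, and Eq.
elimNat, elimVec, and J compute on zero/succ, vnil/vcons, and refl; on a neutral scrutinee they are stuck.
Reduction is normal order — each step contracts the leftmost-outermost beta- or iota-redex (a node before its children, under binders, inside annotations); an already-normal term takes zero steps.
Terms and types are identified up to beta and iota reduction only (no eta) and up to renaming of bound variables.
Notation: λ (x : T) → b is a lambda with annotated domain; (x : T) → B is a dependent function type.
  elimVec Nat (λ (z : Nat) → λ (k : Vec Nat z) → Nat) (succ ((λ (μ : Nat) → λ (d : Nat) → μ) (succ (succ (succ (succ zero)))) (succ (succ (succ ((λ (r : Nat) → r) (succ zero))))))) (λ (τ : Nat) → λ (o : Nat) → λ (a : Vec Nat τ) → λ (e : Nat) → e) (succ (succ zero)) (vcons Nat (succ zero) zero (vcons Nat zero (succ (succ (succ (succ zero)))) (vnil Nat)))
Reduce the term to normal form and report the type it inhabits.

reduced normal form:
  succ (succ (succ (succ (succ zero))))
the term's type:
  Nat


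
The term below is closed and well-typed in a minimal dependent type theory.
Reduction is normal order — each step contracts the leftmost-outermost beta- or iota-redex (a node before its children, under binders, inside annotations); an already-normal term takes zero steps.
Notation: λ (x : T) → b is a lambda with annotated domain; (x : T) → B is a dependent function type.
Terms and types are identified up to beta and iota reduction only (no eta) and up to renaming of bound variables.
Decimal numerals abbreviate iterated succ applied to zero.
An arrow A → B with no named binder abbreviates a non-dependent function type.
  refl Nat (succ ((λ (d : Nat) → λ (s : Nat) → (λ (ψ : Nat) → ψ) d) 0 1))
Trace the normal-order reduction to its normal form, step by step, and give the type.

reduction (normal order):
  refl Nat (succ ((λ (d : Nat) → λ (s : Nat) → (λ (ψ : Nat) → ψ) d) 0 1))
  ~> refl Nat (succ ((λ (d : Nat) → (λ (s : Nat) → s) 0) 1))
  ~> refl Nat (succ ((λ (d : Nat) → d) 0))
  ~> refl Nat 1
the term's type:
  Eq Nat 1 1


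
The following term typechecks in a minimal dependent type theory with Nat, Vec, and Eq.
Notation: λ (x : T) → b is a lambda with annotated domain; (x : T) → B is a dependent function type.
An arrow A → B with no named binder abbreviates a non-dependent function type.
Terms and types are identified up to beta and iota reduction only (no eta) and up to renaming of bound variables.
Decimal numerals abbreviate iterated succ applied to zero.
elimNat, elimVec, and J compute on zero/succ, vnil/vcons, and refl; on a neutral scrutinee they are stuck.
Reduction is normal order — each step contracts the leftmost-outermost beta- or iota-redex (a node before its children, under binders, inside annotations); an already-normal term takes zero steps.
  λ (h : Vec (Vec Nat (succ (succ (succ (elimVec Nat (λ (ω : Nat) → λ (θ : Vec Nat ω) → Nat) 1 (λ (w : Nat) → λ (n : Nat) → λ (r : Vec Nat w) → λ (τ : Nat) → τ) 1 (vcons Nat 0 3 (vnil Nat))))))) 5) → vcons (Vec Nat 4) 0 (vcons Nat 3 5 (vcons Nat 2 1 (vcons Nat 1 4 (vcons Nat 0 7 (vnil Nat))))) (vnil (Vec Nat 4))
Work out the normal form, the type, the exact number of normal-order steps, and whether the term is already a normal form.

resulting normal form:
  λ (h : Vec (Vec Nat 4) 5) → vcons (Vec Nat 4) 0 (vcons Nat 3 5 (vcons Nat 2 1 (vcons Nat 1 4 (vcons Nat 0 7 (vnil Nat))))) (vnil (Vec Nat 4))
the term's type:
  Vec (Vec Nat 4) 5 → Vec (Vec Nat 4) 1
normal-order step count: 6
already normal: no
first redex: an elimVec iota-redex


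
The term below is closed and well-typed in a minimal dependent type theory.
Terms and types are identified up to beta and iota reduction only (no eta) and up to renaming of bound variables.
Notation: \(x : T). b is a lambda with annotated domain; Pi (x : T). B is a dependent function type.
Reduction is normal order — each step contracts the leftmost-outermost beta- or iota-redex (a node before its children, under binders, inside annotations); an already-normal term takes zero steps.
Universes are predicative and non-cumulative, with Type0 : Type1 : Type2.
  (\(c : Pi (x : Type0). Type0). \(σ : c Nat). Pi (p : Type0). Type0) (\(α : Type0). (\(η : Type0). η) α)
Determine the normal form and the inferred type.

resulting normal form:
  \(c : Nat). Pi (x : Type0). Type0
the term's type:
  Pi (c : Nat). Type1
observation: the term reaches its normal form after 3 normal-order steps.


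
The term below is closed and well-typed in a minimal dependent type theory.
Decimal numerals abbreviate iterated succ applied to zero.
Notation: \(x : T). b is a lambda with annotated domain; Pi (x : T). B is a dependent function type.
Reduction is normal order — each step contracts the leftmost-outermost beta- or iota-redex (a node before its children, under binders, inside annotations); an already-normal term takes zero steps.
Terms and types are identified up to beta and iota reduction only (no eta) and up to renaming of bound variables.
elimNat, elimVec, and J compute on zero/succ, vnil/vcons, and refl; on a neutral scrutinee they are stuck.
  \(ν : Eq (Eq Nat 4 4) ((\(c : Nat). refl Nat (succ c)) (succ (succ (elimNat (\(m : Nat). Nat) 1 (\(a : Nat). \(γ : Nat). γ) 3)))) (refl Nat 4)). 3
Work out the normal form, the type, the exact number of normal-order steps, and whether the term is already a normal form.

reduced normal form:
  \(ν : Eq (Eq Nat 4 4) (refl Nat 4) (refl Nat 4)). 3
inferred type:
  Pi (ν : Eq (Eq Nat 4 4) (refl Nat 4) (refl Nat 4)). Nat
steps to reach normal form (normal order): 11
started in normal form: no
first redex: a beta-redex


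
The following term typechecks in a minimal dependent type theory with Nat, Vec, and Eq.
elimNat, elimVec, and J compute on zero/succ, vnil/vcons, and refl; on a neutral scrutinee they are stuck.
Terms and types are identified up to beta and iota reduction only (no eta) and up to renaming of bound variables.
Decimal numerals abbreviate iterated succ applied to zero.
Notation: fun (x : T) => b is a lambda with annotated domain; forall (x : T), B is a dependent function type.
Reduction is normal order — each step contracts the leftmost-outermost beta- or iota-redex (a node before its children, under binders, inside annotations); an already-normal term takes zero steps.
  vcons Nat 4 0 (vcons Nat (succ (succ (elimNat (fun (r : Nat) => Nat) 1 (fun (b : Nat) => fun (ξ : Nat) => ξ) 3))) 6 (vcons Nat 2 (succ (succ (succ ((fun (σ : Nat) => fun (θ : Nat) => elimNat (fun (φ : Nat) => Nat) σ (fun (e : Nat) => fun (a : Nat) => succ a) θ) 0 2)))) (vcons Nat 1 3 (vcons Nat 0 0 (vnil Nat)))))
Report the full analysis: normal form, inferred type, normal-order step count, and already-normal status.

resulting normal form:
  vcons Nat 4 0 (vcons Nat 3 6 (vcons Nat 2 5 (vcons Nat 1 3 (vcons Nat 0 0 (vnil Nat)))))
inferred type:
  Vec Nat 5
steps to reach normal form (normal order): 19
already normal: no
first contracted redex: an elimNat iota-redex


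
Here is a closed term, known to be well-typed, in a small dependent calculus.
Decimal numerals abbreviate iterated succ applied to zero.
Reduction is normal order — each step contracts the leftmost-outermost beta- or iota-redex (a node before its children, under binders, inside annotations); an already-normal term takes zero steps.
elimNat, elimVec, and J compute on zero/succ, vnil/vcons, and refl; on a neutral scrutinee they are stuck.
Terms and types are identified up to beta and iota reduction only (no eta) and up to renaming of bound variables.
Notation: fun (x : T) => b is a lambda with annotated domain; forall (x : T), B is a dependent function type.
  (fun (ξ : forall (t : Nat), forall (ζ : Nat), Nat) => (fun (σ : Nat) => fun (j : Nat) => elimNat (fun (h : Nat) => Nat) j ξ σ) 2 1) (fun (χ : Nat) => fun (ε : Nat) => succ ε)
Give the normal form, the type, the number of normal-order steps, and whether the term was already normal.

resulting normal form:
  3
inferred type:
  Nat
steps to reach normal form (normal order): 10
term was already normal: no
first contracted redex: a beta-redex


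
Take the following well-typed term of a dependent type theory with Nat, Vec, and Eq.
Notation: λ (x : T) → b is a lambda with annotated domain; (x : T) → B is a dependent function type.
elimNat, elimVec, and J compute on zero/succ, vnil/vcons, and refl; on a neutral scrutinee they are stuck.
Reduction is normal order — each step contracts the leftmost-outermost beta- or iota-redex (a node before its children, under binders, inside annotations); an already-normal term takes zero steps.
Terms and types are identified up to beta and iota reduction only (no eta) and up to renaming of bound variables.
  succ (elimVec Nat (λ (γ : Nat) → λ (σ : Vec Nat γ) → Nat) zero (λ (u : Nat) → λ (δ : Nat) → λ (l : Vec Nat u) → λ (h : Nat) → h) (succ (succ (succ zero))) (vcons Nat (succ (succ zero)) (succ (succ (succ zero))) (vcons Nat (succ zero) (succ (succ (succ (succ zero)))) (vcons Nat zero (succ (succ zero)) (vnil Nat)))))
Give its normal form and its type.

resulting normal form:
  succ zero
type:
  Nat


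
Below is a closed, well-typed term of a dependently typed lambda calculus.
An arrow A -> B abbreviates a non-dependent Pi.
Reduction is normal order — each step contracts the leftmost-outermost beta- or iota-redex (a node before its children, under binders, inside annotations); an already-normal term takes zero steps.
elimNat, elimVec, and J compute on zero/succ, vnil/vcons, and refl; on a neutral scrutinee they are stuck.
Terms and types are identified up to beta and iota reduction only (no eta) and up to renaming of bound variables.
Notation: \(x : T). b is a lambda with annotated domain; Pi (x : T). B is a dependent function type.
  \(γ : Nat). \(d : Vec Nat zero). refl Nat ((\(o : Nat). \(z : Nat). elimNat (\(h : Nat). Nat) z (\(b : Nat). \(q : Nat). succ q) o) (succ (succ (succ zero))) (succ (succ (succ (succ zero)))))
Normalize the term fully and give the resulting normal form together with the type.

normal form:
  \(γ : Nat). \(d : Vec Nat zero). refl Nat (succ (succ (succ (succ (succ (succ (succ zero)))))))
inferred type:
  Nat -> Vec Nat zero -> Eq Nat (succ (succ (succ (succ (succ (succ (succ zero))))))) (succ (succ (succ (succ (succ (succ (succ zero)))))))
observation: contracting a beta-redex first, the term normalizes in 12 steps.


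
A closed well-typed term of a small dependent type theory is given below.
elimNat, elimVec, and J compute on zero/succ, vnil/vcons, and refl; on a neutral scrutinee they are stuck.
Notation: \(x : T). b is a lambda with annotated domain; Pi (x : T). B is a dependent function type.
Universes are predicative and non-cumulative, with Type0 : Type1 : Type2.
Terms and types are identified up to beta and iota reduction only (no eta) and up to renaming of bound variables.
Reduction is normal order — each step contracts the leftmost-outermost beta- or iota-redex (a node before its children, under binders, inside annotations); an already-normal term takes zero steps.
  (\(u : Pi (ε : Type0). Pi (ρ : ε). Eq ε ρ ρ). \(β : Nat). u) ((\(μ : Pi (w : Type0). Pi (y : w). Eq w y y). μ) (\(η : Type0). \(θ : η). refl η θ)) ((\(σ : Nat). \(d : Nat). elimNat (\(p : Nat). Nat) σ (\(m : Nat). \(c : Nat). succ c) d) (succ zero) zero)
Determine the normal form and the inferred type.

resulting normal form:
  \(u : Type0). \(ε : u). refl u ε
inferred type:
  Pi (u : Type0). Pi (ε : u). Eq u ε ε


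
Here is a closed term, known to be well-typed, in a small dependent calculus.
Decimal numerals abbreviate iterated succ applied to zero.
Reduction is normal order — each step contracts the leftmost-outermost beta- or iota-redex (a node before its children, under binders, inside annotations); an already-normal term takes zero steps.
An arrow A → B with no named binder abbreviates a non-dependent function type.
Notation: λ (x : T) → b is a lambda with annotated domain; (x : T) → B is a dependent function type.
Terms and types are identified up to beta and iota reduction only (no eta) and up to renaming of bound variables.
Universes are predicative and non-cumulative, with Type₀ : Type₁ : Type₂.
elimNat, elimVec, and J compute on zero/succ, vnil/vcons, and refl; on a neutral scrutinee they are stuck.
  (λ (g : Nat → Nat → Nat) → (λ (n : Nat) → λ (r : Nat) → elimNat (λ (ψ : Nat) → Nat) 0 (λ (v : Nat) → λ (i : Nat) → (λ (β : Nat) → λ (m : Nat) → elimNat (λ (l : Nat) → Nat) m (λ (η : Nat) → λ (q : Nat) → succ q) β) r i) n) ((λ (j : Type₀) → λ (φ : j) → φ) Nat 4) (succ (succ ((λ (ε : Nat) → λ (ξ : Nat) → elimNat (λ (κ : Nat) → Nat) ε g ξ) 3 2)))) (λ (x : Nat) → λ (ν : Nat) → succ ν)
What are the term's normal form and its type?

reduced normal form:
  28
the term's type:
  Nat
observation: normalization takes exactly 51 steps under the normal-order strategy.


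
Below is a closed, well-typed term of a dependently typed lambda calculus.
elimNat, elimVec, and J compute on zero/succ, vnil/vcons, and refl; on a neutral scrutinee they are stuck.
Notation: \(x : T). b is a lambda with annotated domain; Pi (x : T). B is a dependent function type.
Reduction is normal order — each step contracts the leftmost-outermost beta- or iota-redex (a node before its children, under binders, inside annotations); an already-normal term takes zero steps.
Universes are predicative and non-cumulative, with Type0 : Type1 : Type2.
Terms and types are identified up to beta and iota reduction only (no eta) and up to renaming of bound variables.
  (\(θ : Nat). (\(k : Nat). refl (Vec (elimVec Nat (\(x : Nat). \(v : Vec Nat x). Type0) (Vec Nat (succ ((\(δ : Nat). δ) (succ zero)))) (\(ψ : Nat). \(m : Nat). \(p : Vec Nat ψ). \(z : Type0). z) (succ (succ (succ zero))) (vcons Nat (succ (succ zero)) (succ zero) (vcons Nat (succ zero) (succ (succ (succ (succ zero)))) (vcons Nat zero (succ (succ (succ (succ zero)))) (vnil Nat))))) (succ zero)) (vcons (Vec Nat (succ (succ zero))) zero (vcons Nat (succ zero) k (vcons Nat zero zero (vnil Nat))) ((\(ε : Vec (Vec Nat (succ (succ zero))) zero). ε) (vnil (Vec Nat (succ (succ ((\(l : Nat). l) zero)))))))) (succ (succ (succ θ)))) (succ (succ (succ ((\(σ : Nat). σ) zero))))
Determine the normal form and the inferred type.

reduced normal form:
  refl (Vec (Vec Nat (succ (succ zero))) (succ zero)) (vcons (Vec Nat (succ (succ zero))) zero (vcons Nat (succ zero) (succ (succ (succ (succ (succ (succ zero)))))) (vcons Nat zero zero (vnil Nat))) (vnil (Vec Nat (succ (succ zero)))))
type:
  Eq (Vec (Vec Nat (succ (succ zero))) (succ zero)) (vcons (Vec Nat (succ (succ zero))) zero (vcons Nat (succ zero) (succ (succ (succ (succ (succ (succ zero)))))) (vcons Nat zero zero (vnil Nat))) (vnil (Vec Nat (succ (succ zero))))) (vcons (Vec Nat (succ (succ zero))) zero (vcons Nat (succ zero) (succ (succ (succ (succ (succ (succ zero)))))) (vcons Nat zero zero (vnil Nat))) (vnil (Vec Nat (succ (succ zero)))))
observation: the first redex contracted is a beta-redex; the normal form is reached in 22 normal-order steps.


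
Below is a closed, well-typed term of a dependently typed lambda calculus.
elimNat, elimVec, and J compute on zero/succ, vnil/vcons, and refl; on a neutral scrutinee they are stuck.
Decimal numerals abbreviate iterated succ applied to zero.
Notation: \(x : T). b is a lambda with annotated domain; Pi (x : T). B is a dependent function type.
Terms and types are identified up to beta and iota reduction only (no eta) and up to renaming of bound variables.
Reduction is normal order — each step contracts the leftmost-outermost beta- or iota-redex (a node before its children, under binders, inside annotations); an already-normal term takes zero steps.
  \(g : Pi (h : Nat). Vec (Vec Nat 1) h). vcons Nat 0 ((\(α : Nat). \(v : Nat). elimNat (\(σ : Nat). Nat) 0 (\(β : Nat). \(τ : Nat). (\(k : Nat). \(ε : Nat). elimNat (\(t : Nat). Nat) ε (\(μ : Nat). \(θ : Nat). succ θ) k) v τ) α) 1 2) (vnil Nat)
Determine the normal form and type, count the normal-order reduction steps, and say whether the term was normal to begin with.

resulting normal form:
  \(g : Pi (h : Nat). Vec (Vec Nat 1) h). vcons Nat 0 2 (vnil Nat)
type:
  Pi (g : Pi (h : Nat). Vec (Vec Nat 1) h). Vec Nat 1
reduction steps (normal order): 15
started in normal form: no
first redex: a beta-redex


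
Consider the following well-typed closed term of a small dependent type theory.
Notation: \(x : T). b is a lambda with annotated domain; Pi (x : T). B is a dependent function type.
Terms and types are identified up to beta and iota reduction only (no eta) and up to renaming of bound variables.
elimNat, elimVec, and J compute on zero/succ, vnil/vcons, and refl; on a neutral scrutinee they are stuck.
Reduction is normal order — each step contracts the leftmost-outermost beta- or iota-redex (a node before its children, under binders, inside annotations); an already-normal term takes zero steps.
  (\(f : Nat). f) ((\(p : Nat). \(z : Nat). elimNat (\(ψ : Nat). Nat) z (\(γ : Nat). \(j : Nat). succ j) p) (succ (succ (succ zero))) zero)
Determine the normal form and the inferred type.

reduced normal form:
  succ (succ (succ zero))
type:
  Nat


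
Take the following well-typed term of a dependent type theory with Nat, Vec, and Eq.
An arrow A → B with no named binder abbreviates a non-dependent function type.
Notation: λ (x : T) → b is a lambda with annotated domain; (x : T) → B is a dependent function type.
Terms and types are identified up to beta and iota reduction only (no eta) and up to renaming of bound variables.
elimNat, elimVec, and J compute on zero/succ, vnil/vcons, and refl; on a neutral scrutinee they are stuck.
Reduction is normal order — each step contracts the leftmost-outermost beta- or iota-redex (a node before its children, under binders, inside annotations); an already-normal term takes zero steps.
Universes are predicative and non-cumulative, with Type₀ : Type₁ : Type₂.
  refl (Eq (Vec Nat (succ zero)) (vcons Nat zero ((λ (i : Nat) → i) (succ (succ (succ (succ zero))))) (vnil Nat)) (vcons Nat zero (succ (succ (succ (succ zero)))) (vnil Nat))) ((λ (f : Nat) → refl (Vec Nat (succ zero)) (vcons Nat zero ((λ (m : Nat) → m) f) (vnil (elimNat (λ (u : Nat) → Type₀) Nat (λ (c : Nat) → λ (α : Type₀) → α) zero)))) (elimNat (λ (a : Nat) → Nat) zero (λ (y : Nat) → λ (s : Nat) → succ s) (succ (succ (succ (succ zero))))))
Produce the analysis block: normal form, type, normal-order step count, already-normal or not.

normal form:
  refl (Eq (Vec Nat (succ zero)) (vcons Nat zero (succ (succ (succ (succ zero)))) (vnil Nat)) (vcons Nat zero (succ (succ (succ (succ zero)))) (vnil Nat))) (refl (Vec Nat (succ zero)) (vcons Nat zero (succ (succ (succ (succ zero)))) (vnil Nat)))
type:
  Eq (Eq (Vec Nat (succ zero)) (vcons Nat zero (succ (succ (succ (succ zero)))) (vnil Nat)) (vcons Nat zero (succ (succ (succ (succ zero)))) (vnil Nat))) (refl (Vec Nat (succ zero)) (vcons Nat zero (succ (succ (succ (succ zero)))) (vnil Nat))) (refl (Vec Nat (succ zero)) (vcons Nat zero (succ (succ (succ (succ zero)))) (vnil Nat)))
reduction steps (normal order): 17
started in normal form: no
first redex: a beta-redex


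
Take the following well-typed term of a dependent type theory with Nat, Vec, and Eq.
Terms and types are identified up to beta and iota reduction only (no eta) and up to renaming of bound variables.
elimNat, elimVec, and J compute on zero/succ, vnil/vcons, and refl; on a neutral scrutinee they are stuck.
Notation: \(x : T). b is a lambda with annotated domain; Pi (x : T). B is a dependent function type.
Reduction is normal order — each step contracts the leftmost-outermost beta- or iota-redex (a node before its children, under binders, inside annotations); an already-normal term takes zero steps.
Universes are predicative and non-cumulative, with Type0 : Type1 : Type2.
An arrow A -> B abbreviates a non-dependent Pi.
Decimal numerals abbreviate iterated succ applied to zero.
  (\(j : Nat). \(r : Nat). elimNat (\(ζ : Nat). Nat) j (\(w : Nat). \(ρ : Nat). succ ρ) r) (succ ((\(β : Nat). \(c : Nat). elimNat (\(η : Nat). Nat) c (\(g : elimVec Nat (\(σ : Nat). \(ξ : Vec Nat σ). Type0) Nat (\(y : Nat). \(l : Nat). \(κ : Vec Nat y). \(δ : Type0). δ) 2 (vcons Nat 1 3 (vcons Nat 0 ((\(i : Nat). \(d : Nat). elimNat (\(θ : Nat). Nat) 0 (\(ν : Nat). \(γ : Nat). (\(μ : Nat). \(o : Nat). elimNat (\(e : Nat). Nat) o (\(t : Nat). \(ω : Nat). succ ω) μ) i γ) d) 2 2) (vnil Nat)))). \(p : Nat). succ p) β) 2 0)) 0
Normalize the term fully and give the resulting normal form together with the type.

reduced normal form:
  3
type:
  Nat
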